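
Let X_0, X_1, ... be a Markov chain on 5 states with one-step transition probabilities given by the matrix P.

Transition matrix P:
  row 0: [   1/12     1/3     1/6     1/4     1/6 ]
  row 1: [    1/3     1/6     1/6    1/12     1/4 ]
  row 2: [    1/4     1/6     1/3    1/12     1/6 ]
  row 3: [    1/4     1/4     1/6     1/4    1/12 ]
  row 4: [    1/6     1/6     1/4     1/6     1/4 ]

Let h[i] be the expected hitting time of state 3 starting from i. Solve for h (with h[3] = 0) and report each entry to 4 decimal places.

h = [6.2942, 7.2290, 7.3660, 0.0000, 6.7938]

First-step conditioning: h[3] = 0; for i ≠ 3, h[i] = 1 + Σ_k P[i][k]·h[k].
  h[0] = 1 + 1/12·h[0] + 1/3·h[1] + 1/6·h[2] + 1/6·h[4]
  h[1] = 1 + 1/3·h[0] + 1/6·h[1] + 1/6·h[2] + 1/4·h[4]
  h[2] = 1 + 1/4·h[0] + 1/6·h[1] + 1/3·h[2] + 1/6·h[4]
  h[4] = 1 + 1/6·h[0] + 1/6·h[1] + 1/4·h[2] + 1/4·h[4]
Solving the 4×4 linear system over states ≠ 3 gives exactly h = [9372/1489, 10764/1489, 10968/1489, 0, 10116/1489] (h[3] = 0 is the target).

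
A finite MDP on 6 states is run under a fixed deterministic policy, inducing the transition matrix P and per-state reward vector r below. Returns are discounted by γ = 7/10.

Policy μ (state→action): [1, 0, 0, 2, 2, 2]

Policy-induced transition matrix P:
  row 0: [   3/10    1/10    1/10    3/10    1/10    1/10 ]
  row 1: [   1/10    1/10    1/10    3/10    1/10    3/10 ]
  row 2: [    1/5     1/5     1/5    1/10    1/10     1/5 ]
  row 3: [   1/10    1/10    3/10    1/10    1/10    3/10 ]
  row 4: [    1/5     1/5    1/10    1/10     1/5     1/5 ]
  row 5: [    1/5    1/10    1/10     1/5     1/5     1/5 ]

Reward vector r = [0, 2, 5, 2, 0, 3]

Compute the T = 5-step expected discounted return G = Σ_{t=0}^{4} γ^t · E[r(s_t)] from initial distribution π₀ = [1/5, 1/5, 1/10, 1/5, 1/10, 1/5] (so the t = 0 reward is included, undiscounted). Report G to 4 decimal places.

t=0: π = [0.2000, 0.2000, 0.1000, 0.2000, 0.1000, 0.2000], E[r] = 1.9000, γ^t·E[r] = 1.900000, running G = 1.900000
t=1: π = [0.1800, 0.1200, 0.1500, 0.2000, 0.1300, 0.2200], E[r] = 2.0500, γ^t·E[r] = 1.435000, running G = 3.335000
t=2: π = [0.1860, 0.1280, 0.1550, 0.1820, 0.1350, 0.2140], E[r] = 2.0370, γ^t·E[r] = 0.998130, running G = 4.333130
t=3: π = [0.1876, 0.1290, 0.1519, 0.1842, 0.1349, 0.2124], E[r] = 2.0231, γ^t·E[r] = 0.693923, running G = 5.027053
t=4: π = [0.1874, 0.1287, 0.1520, 0.1846, 0.1347, 0.2126], E[r] = 2.0243, γ^t·E[r] = 0.486037, running G = 5.513090

G = 5.5131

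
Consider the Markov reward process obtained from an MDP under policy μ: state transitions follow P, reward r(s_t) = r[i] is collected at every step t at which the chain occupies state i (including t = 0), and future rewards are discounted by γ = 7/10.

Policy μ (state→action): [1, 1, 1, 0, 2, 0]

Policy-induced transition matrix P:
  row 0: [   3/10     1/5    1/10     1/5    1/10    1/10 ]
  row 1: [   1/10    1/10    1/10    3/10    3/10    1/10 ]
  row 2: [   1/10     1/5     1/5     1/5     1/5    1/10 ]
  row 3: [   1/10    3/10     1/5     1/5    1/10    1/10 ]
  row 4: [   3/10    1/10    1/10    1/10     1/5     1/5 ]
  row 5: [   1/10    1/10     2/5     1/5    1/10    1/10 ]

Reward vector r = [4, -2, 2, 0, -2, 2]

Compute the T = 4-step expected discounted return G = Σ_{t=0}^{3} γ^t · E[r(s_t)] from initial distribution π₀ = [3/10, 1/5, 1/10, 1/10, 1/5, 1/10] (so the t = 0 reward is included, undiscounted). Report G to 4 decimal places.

t=0: π = [0.3000, 0.2000, 0.1000, 0.1000, 0.2000, 0.1000], E[r] = 0.8000, γ^t·E[r] = 0.800000, running G = 0.800000
t=1: π = [0.2000, 0.1600, 0.1500, 0.2000, 0.1700, 0.1200], E[r] = 0.6800, γ^t·E[r] = 0.476000, running G = 1.276000
t=2: π = [0.1740, 0.1750, 0.1710, 0.1990, 0.1640, 0.1170], E[r] = 0.5940, γ^t·E[r] = 0.291060, running G = 1.567060
t=3: π = [0.1676, 0.1743, 0.1721, 0.2011, 0.1685, 0.1164], E[r] = 0.5618, γ^t·E[r] = 0.192697, running G = 1.759757

G = 1.7598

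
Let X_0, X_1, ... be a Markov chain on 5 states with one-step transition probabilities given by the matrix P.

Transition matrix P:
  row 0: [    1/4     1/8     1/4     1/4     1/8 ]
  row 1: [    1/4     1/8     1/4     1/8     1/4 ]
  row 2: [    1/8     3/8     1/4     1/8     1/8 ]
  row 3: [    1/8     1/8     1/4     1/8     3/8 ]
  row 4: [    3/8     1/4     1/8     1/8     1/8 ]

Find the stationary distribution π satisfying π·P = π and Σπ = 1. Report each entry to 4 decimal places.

Balance equations π_j = Σ_i π_i·P[i][j]:
  π_0 = 1/4·π_0 + 1/4·π_1 + 1/8·π_2 + 1/8·π_3 + 3/8·π_4
  π_1 = 1/8·π_0 + 1/8·π_1 + 3/8·π_2 + 1/8·π_3 + 1/4·π_4
  π_2 = 1/4·π_0 + 1/4·π_1 + 1/4·π_2 + 1/4·π_3 + 1/8·π_4
  π_3 = 1/4·π_0 + 1/8·π_1 + 1/8·π_2 + 1/8·π_3 + 1/8·π_4
  normalize: π_0 + π_1 + π_2 + π_3 + π_4 = 1
Solving the linear system gives exactly π = [529/2339, 480/2339, 1059/4678, 717/4678, 442/2339].

π = [0.2262, 0.2052, 0.2264, 0.1533, 0.1890]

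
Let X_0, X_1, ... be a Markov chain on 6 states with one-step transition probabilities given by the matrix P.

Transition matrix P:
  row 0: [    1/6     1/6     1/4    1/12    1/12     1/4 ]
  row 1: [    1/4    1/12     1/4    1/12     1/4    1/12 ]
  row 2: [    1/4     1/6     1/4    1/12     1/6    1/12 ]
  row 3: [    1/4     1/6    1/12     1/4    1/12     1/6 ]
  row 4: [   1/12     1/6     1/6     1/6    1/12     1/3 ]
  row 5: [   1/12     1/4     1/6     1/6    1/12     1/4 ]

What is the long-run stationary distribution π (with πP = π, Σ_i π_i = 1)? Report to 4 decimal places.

Balance equations π_j = Σ_i π_i·P[i][j]:
  π_0 = 1/6·π_0 + 1/4·π_1 + 1/4·π_2 + 1/4·π_3 + 1/12·π_4 + 1/12·π_5
  π_1 = 1/6·π_0 + 1/12·π_1 + 1/6·π_2 + 1/6·π_3 + 1/6·π_4 + 1/4·π_5
  π_2 = 1/4·π_0 + 1/4·π_1 + 1/4·π_2 + 1/12·π_3 + 1/6·π_4 + 1/6·π_5
  π_3 = 1/12·π_0 + 1/12·π_1 + 1/12·π_2 + 1/4·π_3 + 1/6·π_4 + 1/6·π_5
  π_4 = 1/12·π_0 + 1/4·π_1 + 1/6·π_2 + 1/12·π_3 + 1/12·π_4 + 1/12·π_5
  normalize: π_0 + π_1 + π_2 + π_3 + π_4 + π_5 = 1
Solving the linear system gives exactly π = [10355/56859, 290/1723, 3823/18953, 7484/56859, 7289/56859, 324/1723].

π = [0.1821, 0.1683, 0.2017, 0.1316, 0.1282, 0.1880]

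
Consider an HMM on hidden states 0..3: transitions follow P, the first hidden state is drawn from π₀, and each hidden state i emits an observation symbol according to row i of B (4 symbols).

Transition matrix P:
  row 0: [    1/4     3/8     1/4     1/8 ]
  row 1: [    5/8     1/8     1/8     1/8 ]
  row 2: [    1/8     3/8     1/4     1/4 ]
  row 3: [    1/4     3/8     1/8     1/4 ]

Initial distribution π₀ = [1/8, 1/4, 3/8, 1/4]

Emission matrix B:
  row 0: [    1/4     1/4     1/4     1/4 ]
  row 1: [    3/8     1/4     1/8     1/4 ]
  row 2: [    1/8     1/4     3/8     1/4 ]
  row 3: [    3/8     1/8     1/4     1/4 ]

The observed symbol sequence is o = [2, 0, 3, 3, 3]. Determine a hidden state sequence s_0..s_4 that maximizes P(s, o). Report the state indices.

t=0: δ = [3.125e-02, 3.125e-02, 1.406e-01, 6.250e-02]  (obs o_0=2)
t=1: δ = [4.883e-03, 1.978e-02, 4.395e-03, 1.318e-02]  ψ = [1, 2, 2, 2]  (obs o_1=0)
t=2: δ = [3.090e-03, 1.236e-03, 6.180e-04, 8.240e-04]  ψ = [1, 3, 1, 3]  (obs o_2=3)
t=3: δ = [1.931e-04, 2.897e-04, 1.931e-04, 9.656e-05]  ψ = [0, 0, 0, 0]  (obs o_3=3)
t=4: δ = [4.526e-05, 1.810e-05, 1.207e-05, 1.207e-05]  ψ = [1, 0, 0, 2]  (obs o_4=3)
backtrack: best end state = 0; path = [2, 1, 0, 1, 0]

path = [2, 1, 0, 1, 0]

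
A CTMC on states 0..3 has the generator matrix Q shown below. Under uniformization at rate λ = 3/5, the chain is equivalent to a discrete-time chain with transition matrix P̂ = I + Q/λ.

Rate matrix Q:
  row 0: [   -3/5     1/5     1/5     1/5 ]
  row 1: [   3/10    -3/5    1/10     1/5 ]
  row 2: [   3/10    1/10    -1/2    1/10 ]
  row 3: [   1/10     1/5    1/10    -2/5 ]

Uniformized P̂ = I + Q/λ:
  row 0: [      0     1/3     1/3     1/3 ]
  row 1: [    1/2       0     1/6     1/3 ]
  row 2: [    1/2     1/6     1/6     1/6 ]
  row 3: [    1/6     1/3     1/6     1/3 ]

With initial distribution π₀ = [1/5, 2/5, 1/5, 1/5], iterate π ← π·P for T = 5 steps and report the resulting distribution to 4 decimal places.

t=0: π = [0.2000, 0.4000, 0.2000, 0.2000]
t=1: π = [0.3333, 0.1667, 0.2000, 0.3000]
t=2: π = [0.2333, 0.2444, 0.2222, 0.3000]
t=3: π = [0.2833, 0.2148, 0.2056, 0.2963]
t=4: π = [0.2596, 0.2275, 0.2139, 0.2991]
t=5: π = [0.2705, 0.2219, 0.2099, 0.2977]

π = [0.2705, 0.2219, 0.2099, 0.2977]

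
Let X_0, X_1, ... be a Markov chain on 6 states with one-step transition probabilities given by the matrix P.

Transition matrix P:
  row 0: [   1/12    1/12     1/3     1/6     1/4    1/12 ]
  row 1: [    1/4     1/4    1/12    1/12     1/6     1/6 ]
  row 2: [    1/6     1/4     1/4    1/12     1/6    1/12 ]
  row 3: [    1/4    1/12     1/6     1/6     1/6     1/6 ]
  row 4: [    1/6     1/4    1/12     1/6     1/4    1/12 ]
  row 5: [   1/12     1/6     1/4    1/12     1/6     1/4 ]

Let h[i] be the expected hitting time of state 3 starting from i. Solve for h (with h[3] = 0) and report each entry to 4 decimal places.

First-step conditioning: h[3] = 0; for i ≠ 3, h[i] = 1 + Σ_k P[i][k]·h[k].
  h[0] = 1 + 1/12·h[0] + 1/12·h[1] + 1/3·h[2] + 1/4·h[4] + 1/12·h[5]
  h[1] = 1 + 1/4·h[0] + 1/4·h[1] + 1/12·h[2] + 1/6·h[4] + 1/6·h[5]
  h[2] = 1 + 1/6·h[0] + 1/4·h[1] + 1/4·h[2] + 1/6·h[4] + 1/12·h[5]
  h[4] = 1 + 1/6·h[0] + 1/4·h[1] + 1/12·h[2] + 1/4·h[4] + 1/12·h[5]
  h[5] = 1 + 1/12·h[0] + 1/6·h[1] + 1/4·h[2] + 1/6·h[4] + 1/4·h[5]
Solving the 5×5 linear system over states ≠ 3 gives exactly h = [192588/23755, 208716/23755, 210012/23755, 0, 38184/4751, 211884/23755] (h[3] = 0 is the target).

h = [8.1073, 8.7862, 8.8407, 0.0000, 8.0370, 8.9196]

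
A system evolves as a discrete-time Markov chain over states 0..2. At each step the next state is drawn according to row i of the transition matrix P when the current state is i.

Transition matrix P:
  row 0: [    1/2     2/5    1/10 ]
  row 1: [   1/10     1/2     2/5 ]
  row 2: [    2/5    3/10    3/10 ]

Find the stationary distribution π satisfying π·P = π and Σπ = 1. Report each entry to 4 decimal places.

π = [0.3067, 0.4133, 0.2800]

Balance equations π_j = Σ_i π_i·P[i][j]:
  π_0 = 1/2·π_0 + 1/10·π_1 + 2/5·π_2
  π_1 = 2/5·π_0 + 1/2·π_1 + 3/10·π_2
  normalize: π_0 + π_1 + π_2 = 1
Solving the linear system gives exactly π = [23/75, 31/75, 7/25].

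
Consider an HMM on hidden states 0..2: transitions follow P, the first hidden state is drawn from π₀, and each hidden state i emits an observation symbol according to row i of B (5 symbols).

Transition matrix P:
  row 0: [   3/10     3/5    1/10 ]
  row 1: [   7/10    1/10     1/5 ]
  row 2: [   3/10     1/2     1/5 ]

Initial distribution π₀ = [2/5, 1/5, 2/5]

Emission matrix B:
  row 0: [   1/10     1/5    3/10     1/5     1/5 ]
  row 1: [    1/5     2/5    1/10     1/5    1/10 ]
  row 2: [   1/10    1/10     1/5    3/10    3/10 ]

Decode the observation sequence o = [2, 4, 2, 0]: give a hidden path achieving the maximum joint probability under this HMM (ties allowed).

path = [0, 1, 0, 1]

t=0: δ = [1.200e-01, 2.000e-02, 8.000e-02]  (obs o_0=2)
t=1: δ = [7.200e-03, 7.200e-03, 4.800e-03]  ψ = [0, 0, 2]  (obs o_1=4)
t=2: δ = [1.512e-03, 4.320e-04, 2.880e-04]  ψ = [1, 0, 1]  (obs o_2=2)
t=3: δ = [4.536e-05, 1.814e-04, 1.512e-05]  ψ = [0, 0, 0]  (obs o_3=0)
backtrack: best end state = 1; path = [0, 1, 0, 1]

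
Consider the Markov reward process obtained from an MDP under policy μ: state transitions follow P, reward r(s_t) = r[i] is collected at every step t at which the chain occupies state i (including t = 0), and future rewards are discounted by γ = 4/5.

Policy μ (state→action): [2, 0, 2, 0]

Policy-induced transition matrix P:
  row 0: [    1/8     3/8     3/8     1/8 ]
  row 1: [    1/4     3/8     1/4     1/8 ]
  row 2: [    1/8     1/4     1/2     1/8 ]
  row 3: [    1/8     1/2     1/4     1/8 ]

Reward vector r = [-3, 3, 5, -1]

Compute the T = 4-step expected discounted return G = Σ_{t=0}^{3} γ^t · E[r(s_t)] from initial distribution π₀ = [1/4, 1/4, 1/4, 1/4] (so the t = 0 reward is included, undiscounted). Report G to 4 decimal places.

G = 5.3265

t=0: π = [0.2500, 0.2500, 0.2500, 0.2500], E[r] = 1.0000, γ^t·E[r] = 1.000000, running G = 1.000000
t=1: π = [0.1563, 0.3750, 0.3438, 0.1250], E[r] = 2.2500, γ^t·E[r] = 1.800000, running G = 2.800000
t=2: π = [0.1719, 0.3477, 0.3555, 0.1250], E[r] = 2.1797, γ^t·E[r] = 1.395000, running G = 4.195000
t=3: π = [0.1685, 0.3462, 0.3604, 0.1250], E[r] = 2.2100, γ^t·E[r] = 1.131500, running G = 5.326500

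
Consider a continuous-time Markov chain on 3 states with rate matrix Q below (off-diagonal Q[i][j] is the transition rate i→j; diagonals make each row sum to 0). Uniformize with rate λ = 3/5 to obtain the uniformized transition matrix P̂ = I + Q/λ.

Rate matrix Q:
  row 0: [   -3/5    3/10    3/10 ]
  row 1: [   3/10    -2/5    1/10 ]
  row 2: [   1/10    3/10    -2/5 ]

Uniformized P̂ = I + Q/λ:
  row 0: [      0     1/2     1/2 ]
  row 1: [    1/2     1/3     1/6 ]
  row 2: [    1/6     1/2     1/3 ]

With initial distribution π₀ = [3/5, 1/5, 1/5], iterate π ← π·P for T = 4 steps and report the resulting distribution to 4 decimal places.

t=0: π = [0.6000, 0.2000, 0.2000]
t=1: π = [0.1333, 0.4667, 0.4000]
t=2: π = [0.3000, 0.4222, 0.2778]
t=3: π = [0.2574, 0.4296, 0.3130]
t=4: π = [0.2670, 0.4284, 0.3046]

π = [0.2670, 0.4284, 0.3046]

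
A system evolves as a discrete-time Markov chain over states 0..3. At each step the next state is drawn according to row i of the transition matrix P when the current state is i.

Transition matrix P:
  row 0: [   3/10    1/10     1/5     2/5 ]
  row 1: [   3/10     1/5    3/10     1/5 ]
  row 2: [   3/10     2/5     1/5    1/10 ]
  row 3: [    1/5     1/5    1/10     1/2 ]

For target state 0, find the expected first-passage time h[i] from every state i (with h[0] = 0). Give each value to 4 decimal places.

First-step conditioning: h[0] = 0; for i ≠ 0, h[i] = 1 + Σ_k P[i][k]·h[k].
  h[1] = 1 + 1/5·h[1] + 3/10·h[2] + 1/5·h[3]
  h[2] = 1 + 2/5·h[1] + 1/5·h[2] + 1/10·h[3]
  h[3] = 1 + 1/5·h[1] + 1/10·h[2] + 1/2·h[3]
Solving the 3×3 linear system over states ≠ 0 gives exactly h = [0, 375/103, 370/103, 430/103] (h[0] = 0 is the target).

h = [0.0000, 3.6408, 3.5922, 4.1748]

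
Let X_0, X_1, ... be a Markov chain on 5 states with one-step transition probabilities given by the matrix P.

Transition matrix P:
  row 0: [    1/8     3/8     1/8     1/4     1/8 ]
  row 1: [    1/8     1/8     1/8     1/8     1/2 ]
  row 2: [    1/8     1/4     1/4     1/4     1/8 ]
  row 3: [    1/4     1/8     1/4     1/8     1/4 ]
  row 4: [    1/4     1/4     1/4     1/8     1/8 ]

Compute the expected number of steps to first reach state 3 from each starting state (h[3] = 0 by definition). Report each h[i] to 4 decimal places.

First-step conditioning: h[3] = 0; for i ≠ 3, h[i] = 1 + Σ_k P[i][k]·h[k].
  h[0] = 1 + 1/8·h[0] + 3/8·h[1] + 1/8·h[2] + 1/8·h[4]
  h[1] = 1 + 1/8·h[0] + 1/8·h[1] + 1/8·h[2] + 1/2·h[4]
  h[2] = 1 + 1/8·h[0] + 1/4·h[1] + 1/4·h[2] + 1/8·h[4]
  h[4] = 1 + 1/4·h[0] + 1/4·h[1] + 1/4·h[2] + 1/8·h[4]
Solving the 4×4 linear system over states ≠ 3 gives exactly h = [2336/443, 2644/443, 2292/443, 0, 2584/443] (h[3] = 0 is the target).

h = [5.2731, 5.9684, 5.1738, 0.0000, 5.8330]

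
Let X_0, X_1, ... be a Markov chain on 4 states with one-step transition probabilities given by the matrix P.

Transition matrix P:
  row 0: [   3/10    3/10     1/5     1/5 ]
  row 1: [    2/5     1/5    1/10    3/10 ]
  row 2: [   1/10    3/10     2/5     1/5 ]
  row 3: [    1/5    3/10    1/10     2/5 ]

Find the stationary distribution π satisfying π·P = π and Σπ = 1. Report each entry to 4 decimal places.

Balance equations π_j = Σ_i π_i·P[i][j]:
  π_0 = 3/10·π_0 + 2/5·π_1 + 1/10·π_2 + 1/5·π_3
  π_1 = 3/10·π_0 + 1/5·π_1 + 3/10·π_2 + 3/10·π_3
  π_2 = 1/5·π_0 + 1/10·π_1 + 2/5·π_2 + 1/10·π_3
  normalize: π_0 + π_1 + π_2 + π_3 = 1
Solving the linear system gives exactly π = [185/704, 3/11, 127/704, 25/88].

π = [0.2628, 0.2727, 0.1804, 0.2841]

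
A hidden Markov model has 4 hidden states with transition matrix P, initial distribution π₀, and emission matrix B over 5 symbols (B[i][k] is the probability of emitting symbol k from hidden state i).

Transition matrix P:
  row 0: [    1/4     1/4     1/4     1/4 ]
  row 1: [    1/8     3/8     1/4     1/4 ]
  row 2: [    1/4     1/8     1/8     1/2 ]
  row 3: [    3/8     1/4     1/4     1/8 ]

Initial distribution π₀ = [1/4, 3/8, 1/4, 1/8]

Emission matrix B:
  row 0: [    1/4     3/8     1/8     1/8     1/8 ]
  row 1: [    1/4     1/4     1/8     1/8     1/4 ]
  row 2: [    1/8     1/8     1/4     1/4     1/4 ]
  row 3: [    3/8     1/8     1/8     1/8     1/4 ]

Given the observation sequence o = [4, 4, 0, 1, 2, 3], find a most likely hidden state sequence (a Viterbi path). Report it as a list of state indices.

path = [1, 2, 3, 0, 2, 3]

t=0: δ = [3.125e-02, 9.375e-02, 6.250e-02, 3.125e-02]  (obs o_0=4)
t=1: δ = [1.953e-03, 8.789e-03, 5.859e-03, 7.812e-03]  ψ = [2, 1, 1, 2]  (obs o_1=4)
t=2: δ = [7.324e-04, 8.240e-04, 2.747e-04, 1.099e-03]  ψ = [3, 1, 1, 2]  (obs o_2=0)
t=3: δ = [1.545e-04, 7.725e-05, 3.433e-05, 2.575e-05]  ψ = [3, 1, 3, 1]  (obs o_3=1)
t=4: δ = [4.828e-06, 4.828e-06, 9.656e-06, 4.828e-06]  ψ = [0, 0, 0, 0]  (obs o_4=2)
t=5: δ = [3.017e-07, 2.263e-07, 3.017e-07, 6.035e-07]  ψ = [2, 1, 0, 2]  (obs o_5=3)
backtrack: best end state = 3; path = [1, 2, 3, 0, 2, 3]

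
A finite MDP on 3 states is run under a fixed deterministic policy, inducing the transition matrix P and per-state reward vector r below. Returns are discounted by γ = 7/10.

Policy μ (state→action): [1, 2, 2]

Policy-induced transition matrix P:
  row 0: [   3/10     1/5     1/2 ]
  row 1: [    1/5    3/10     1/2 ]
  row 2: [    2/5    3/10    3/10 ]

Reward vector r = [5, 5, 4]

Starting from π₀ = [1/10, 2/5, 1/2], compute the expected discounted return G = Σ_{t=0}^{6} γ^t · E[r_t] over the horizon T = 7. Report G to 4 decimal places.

G = 13.9465

t=0: π = [0.1000, 0.4000, 0.5000], E[r] = 4.5000, γ^t·E[r] = 4.500000, running G = 4.500000
t=1: π = [0.3100, 0.2900, 0.4000], E[r] = 4.6000, γ^t·E[r] = 3.220000, running G = 7.720000
t=2: π = [0.3110, 0.2690, 0.4200], E[r] = 4.5800, γ^t·E[r] = 2.244200, running G = 9.964200
t=3: π = [0.3151, 0.2689, 0.4160], E[r] = 4.5840, γ^t·E[r] = 1.572312, running G = 11.536512
t=4: π = [0.3147, 0.2685, 0.4168], E[r] = 4.5832, γ^t·E[r] = 1.100426, running G = 12.636938
t=5: π = [0.3148, 0.2685, 0.4166], E[r] = 4.5834, γ^t·E[r] = 0.770325, running G = 13.407264
t=6: π = [0.3148, 0.2685, 0.4167], E[r] = 4.5833, γ^t·E[r] = 0.539224, running G = 13.946488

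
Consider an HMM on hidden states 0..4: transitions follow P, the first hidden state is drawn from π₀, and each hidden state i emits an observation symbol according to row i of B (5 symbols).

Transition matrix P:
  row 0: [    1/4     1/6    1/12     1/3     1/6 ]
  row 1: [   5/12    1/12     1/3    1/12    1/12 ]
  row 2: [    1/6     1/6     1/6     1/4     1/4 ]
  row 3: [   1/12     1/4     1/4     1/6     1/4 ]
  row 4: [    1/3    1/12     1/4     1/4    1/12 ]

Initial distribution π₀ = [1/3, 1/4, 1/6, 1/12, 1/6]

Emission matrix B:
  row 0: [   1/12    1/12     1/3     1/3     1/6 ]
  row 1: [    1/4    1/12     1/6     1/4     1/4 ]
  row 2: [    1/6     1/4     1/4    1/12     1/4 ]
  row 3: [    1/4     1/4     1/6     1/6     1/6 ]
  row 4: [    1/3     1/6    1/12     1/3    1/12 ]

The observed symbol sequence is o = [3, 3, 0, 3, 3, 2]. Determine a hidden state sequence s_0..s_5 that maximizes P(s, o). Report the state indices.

t=0: δ = [1.111e-01, 6.250e-02, 1.389e-02, 1.389e-02, 5.556e-02]  (obs o_0=3)
t=1: δ = [9.259e-03, 4.630e-03, 1.736e-03, 6.173e-03, 6.173e-03]  ψ = [0, 0, 1, 0, 0]  (obs o_1=3)
t=2: δ = [1.929e-04, 3.858e-04, 2.572e-04, 7.716e-04, 5.144e-04]  ψ = [0, 0, 1, 0, 0]  (obs o_2=0)
t=3: δ = [5.716e-05, 4.823e-05, 1.608e-05, 2.143e-05, 6.430e-05]  ψ = [4, 3, 3, 3, 3]  (obs o_3=3)
t=4: δ = [7.144e-06, 2.381e-06, 1.340e-06, 3.175e-06, 3.175e-06]  ψ = [4, 0, 1, 0, 0]  (obs o_4=3)
t=5: δ = [5.954e-07, 1.985e-07, 1.985e-07, 3.969e-07, 9.923e-08]  ψ = [0, 0, 1, 0, 0]  (obs o_5=2)
backtrack: best end state = 0; path = [0, 0, 3, 4, 0, 0]

path = [0, 0, 3, 4, 0, 0]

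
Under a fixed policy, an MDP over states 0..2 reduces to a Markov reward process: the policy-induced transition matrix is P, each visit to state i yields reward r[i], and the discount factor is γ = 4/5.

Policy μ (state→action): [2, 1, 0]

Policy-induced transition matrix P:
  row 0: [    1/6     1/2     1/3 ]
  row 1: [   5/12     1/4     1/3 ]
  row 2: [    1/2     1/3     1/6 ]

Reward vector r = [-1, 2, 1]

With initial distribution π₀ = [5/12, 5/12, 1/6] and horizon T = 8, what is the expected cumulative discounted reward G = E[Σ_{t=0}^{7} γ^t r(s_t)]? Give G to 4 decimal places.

G = 2.6963

t=0: π = [0.4167, 0.4167, 0.1667], E[r] = 0.5833, γ^t·E[r] = 0.583333, running G = 0.583333
t=1: π = [0.3264, 0.3681, 0.3056], E[r] = 0.7153, γ^t·E[r] = 0.572222, running G = 1.155556
t=2: π = [0.3605, 0.3571, 0.2824], E[r] = 0.6360, γ^t·E[r] = 0.407037, running G = 1.562593
t=3: π = [0.3501, 0.3637, 0.2863], E[r] = 0.6635, γ^t·E[r] = 0.339728, running G = 1.902321
t=4: π = [0.3530, 0.3614, 0.2856], E[r] = 0.6554, γ^t·E[r] = 0.268436, running G = 2.170757
t=5: π = [0.3522, 0.3621, 0.2857], E[r] = 0.6576, γ^t·E[r] = 0.215489, running G = 2.386246
t=6: π = [0.3524, 0.3619, 0.2857], E[r] = 0.6570, γ^t·E[r] = 0.172234, running G = 2.558479
t=7: π = [0.3524, 0.3619, 0.2857], E[r] = 0.6572, γ^t·E[r] = 0.137820, running G = 2.696299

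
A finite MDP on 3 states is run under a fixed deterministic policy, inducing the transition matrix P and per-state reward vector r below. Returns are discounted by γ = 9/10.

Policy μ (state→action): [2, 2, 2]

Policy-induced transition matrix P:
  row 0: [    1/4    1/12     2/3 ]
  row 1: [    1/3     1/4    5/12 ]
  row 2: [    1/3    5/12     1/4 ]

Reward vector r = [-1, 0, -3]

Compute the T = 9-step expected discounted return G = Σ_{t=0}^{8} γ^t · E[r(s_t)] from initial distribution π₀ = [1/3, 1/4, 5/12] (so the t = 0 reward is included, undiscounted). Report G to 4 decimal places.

G = -9.6810

t=0: π = [0.3333, 0.2500, 0.4167], E[r] = -1.5833, γ^t·E[r] = -1.583333, running G = -1.583333
t=1: π = [0.3056, 0.2639, 0.4306], E[r] = -1.5972, γ^t·E[r] = -1.437500, running G = -3.020833
t=2: π = [0.3079, 0.2708, 0.4213], E[r] = -1.5718, γ^t·E[r] = -1.273125, running G = -4.293958
t=3: π = [0.3077, 0.2689, 0.4234], E[r] = -1.5779, γ^t·E[r] = -1.150313, running G = -5.444271
t=4: π = [0.3077, 0.2693, 0.4230], E[r] = -1.5767, γ^t·E[r] = -1.034501, running G = -6.478772
t=5: π = [0.3077, 0.2692, 0.4231], E[r] = -1.5770, γ^t·E[r] = -0.931176, running G = -7.409947
t=6: π = [0.3077, 0.2692, 0.4231], E[r] = -1.5769, γ^t·E[r] = -0.838039, running G = -8.247986
t=7: π = [0.3077, 0.2692, 0.4231], E[r] = -1.5769, γ^t·E[r] = -0.754238, running G = -9.002224
t=8: π = [0.3077, 0.2692, 0.4231], E[r] = -1.5769, γ^t·E[r] = -0.678814, running G = -9.681038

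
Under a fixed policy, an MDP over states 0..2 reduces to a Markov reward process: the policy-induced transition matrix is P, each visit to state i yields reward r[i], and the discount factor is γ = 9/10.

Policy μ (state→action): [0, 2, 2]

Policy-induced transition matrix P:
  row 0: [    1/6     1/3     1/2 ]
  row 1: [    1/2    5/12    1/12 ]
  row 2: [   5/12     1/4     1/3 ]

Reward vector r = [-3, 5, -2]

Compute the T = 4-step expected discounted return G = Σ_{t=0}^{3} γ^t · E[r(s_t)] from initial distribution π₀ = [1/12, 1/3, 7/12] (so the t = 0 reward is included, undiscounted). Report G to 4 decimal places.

G = 0.0427

t=0: π = [0.0833, 0.3333, 0.5833], E[r] = 0.2500, γ^t·E[r] = 0.250000, running G = 0.250000
t=1: π = [0.4236, 0.3125, 0.2639], E[r] = -0.2361, γ^t·E[r] = -0.212500, running G = 0.037500
t=2: π = [0.3368, 0.3374, 0.3258], E[r] = 0.0249, γ^t·E[r] = 0.020156, running G = 0.057656
t=3: π = [0.3606, 0.3343, 0.3051], E[r] = -0.0205, γ^t·E[r] = -0.014941, running G = 0.042715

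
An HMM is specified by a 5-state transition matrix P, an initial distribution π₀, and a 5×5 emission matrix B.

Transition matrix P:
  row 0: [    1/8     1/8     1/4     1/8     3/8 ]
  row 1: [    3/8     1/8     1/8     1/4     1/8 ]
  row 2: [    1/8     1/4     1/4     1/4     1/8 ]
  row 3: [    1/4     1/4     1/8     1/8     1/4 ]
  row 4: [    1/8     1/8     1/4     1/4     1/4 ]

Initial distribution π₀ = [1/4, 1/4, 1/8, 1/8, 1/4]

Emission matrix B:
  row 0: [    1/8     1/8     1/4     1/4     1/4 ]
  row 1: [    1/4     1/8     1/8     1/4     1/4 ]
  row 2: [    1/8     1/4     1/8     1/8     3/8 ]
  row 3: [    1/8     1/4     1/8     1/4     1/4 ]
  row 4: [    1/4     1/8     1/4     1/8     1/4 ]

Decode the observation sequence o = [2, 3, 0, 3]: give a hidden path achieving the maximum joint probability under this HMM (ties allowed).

t=0: δ = [6.250e-02, 3.125e-02, 1.562e-02, 1.562e-02, 6.250e-02]  (obs o_0=2)
t=1: δ = [2.930e-03, 1.953e-03, 1.953e-03, 3.906e-03, 2.930e-03]  ψ = [1, 0, 0, 4, 0]  (obs o_1=3)
t=2: δ = [1.221e-04, 2.441e-04, 9.155e-05, 9.155e-05, 2.747e-04]  ψ = [3, 3, 0, 4, 0]  (obs o_2=0)
t=3: δ = [2.289e-05, 8.583e-06, 8.583e-06, 1.717e-05, 8.583e-06]  ψ = [1, 4, 4, 4, 4]  (obs o_3=3)
backtrack: best end state = 0; path = [4, 3, 1, 0]

path = [4, 3, 1, 0]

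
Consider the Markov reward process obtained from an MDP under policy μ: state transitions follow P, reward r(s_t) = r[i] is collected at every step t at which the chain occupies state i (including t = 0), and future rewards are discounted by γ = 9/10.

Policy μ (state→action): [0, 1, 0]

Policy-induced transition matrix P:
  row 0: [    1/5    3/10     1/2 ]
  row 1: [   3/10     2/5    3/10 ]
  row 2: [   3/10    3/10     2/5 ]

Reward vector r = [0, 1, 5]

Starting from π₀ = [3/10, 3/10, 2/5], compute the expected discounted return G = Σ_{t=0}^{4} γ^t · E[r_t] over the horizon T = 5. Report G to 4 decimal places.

G = 9.4526

t=0: π = [0.3000, 0.3000, 0.4000], E[r] = 2.3000, γ^t·E[r] = 2.300000, running G = 2.300000
t=1: π = [0.2700, 0.3300, 0.4000], E[r] = 2.3300, γ^t·E[r] = 2.097000, running G = 4.397000
t=2: π = [0.2730, 0.3330, 0.3940], E[r] = 2.3030, γ^t·E[r] = 1.865430, running G = 6.262430
t=3: π = [0.2727, 0.3333, 0.3940], E[r] = 2.3033, γ^t·E[r] = 1.679106, running G = 7.941536
t=4: π = [0.2727, 0.3333, 0.3939], E[r] = 2.3030, γ^t·E[r] = 1.511018, running G = 9.452554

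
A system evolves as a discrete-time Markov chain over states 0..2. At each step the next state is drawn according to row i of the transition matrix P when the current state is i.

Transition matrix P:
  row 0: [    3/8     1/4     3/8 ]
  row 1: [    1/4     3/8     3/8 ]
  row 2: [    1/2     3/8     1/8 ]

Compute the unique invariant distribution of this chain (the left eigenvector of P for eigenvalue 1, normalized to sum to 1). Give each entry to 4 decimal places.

Balance equations π_j = Σ_i π_i·P[i][j]:
  π_0 = 3/8·π_0 + 1/4·π_1 + 1/2·π_2
  π_1 = 1/4·π_0 + 3/8·π_1 + 3/8·π_2
  normalize: π_0 + π_1 + π_2 = 1
Solving the linear system gives exactly π = [13/35, 23/70, 3/10].

π = [0.3714, 0.3286, 0.3000]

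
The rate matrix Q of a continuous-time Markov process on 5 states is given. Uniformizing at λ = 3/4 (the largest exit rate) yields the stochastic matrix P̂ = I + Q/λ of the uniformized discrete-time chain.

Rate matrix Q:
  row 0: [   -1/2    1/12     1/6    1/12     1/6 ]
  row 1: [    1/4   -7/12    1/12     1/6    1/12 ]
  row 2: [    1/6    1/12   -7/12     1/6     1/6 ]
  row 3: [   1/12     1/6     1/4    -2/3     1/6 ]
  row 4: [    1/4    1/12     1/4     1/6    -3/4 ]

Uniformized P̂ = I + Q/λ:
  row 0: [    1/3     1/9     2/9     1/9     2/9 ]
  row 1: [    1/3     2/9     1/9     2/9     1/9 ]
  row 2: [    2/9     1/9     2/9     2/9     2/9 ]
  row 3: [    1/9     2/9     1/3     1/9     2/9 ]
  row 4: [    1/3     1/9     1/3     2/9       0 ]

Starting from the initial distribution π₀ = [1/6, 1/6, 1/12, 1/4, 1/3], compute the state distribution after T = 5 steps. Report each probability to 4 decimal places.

π = [0.2678, 0.1466, 0.2439, 0.1733, 0.1684]

t=0: π = [0.1667, 0.1667, 0.0833, 0.2500, 0.3333]
t=1: π = [0.2685, 0.1574, 0.2685, 0.1759, 0.1296]
t=2: π = [0.2644, 0.1481, 0.2387, 0.1728, 0.1759]
t=3: π = [0.2684, 0.1468, 0.2445, 0.1736, 0.1667]
t=4: π = [0.2676, 0.1467, 0.2437, 0.1731, 0.1689]
t=5: π = [0.2678, 0.1466, 0.2439, 0.1733, 0.1684]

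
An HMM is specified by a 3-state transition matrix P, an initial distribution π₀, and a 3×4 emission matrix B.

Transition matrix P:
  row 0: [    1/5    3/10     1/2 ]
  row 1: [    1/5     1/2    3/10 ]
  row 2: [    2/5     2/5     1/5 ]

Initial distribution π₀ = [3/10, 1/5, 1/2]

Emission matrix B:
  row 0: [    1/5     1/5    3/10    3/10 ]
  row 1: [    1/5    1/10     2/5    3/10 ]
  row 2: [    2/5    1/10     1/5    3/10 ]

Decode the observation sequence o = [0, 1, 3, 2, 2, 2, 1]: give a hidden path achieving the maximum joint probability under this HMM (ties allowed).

t=0: δ = [6.000e-02, 4.000e-02, 2.000e-01]  (obs o_0=0)
t=1: δ = [1.600e-02, 8.000e-03, 4.000e-03]  ψ = [2, 2, 2]  (obs o_1=1)
t=2: δ = [9.600e-04, 1.440e-03, 2.400e-03]  ψ = [0, 0, 0]  (obs o_2=3)
t=3: δ = [2.880e-04, 3.840e-04, 9.600e-05]  ψ = [2, 2, 0]  (obs o_3=2)
t=4: δ = [2.304e-05, 7.680e-05, 2.880e-05]  ψ = [1, 1, 0]  (obs o_4=2)
t=5: δ = [4.608e-06, 1.536e-05, 4.608e-06]  ψ = [1, 1, 1]  (obs o_5=2)
t=6: δ = [6.144e-07, 7.680e-07, 4.608e-07]  ψ = [1, 1, 1]  (obs o_6=1)
backtrack: best end state = 1; path = [2, 0, 2, 1, 1, 1, 1]

path = [2, 0, 2, 1, 1, 1, 1]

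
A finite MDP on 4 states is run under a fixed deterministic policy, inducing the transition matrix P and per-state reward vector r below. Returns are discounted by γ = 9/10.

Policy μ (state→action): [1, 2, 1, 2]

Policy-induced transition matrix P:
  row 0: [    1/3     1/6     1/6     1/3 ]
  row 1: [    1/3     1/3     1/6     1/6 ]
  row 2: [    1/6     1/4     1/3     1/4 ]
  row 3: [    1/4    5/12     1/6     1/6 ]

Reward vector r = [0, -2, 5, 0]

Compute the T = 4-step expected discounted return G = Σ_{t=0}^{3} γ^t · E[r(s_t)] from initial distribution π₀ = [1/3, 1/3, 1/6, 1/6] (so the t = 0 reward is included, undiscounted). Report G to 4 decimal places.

t=0: π = [0.3333, 0.3333, 0.1667, 0.1667], E[r] = 0.1667, γ^t·E[r] = 0.166667, running G = 0.166667
t=1: π = [0.2917, 0.2778, 0.1944, 0.2361], E[r] = 0.4167, γ^t·E[r] = 0.375000, running G = 0.541667
t=2: π = [0.2813, 0.2882, 0.1991, 0.2315], E[r] = 0.4190, γ^t·E[r] = 0.339375, running G = 0.881042
t=3: π = [0.2809, 0.2892, 0.1998, 0.2301], E[r] = 0.4209, γ^t·E[r] = 0.306844, running G = 1.187885

G = 1.1879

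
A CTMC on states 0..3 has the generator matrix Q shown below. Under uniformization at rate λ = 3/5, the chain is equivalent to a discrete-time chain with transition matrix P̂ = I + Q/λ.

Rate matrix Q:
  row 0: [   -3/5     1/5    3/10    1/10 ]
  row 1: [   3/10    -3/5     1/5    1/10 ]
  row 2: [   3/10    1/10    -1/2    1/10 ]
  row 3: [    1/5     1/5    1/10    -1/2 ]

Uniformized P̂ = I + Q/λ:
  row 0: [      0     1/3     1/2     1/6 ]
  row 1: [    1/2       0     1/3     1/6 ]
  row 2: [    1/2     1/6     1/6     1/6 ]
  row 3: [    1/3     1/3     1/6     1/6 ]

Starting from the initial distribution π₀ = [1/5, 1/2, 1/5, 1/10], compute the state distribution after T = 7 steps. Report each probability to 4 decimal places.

t=0: π = [0.2000, 0.5000, 0.2000, 0.1000]
t=1: π = [0.3833, 0.1333, 0.3167, 0.1667]
t=2: π = [0.2806, 0.2361, 0.3167, 0.1667]
t=3: π = [0.3319, 0.2019, 0.2995, 0.1667]
t=4: π = [0.3063, 0.2161, 0.3110, 0.1667]
t=5: π = [0.3191, 0.2095, 0.3048, 0.1667]
t=6: π = [0.3127, 0.2127, 0.3079, 0.1667]
t=7: π = [0.3159, 0.2111, 0.3063, 0.1667]

π = [0.3159, 0.2111, 0.3063, 0.1667]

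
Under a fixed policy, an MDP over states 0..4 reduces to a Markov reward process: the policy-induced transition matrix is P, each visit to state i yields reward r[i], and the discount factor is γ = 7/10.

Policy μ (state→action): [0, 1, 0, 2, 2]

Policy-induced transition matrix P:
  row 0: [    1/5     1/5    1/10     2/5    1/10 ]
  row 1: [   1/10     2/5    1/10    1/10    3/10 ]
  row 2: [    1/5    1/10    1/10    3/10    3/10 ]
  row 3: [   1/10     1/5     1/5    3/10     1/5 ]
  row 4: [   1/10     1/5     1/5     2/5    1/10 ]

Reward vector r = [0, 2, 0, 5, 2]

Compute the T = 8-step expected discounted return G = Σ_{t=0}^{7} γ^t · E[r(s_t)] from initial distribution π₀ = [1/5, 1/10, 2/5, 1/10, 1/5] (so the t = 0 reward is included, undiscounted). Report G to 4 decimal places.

G = 6.1071

t=0: π = [0.2000, 0.1000, 0.4000, 0.1000, 0.2000], E[r] = 1.1000, γ^t·E[r] = 1.100000, running G = 1.100000
t=1: π = [0.1600, 0.1800, 0.1300, 0.3200, 0.2100], E[r] = 2.3800, γ^t·E[r] = 1.666000, running G = 2.766000
t=2: π = [0.1290, 0.2230, 0.1530, 0.3010, 0.1940], E[r] = 2.3390, γ^t·E[r] = 1.146110, running G = 3.912110
t=3: π = [0.1282, 0.2293, 0.1495, 0.2877, 0.2053], E[r] = 2.3077, γ^t·E[r] = 0.791541, running G = 4.703651
t=4: π = [0.1278, 0.2309, 0.1493, 0.2875, 0.2045], E[r] = 2.3083, γ^t·E[r] = 0.554230, running G = 5.257881
t=5: π = [0.1277, 0.2313, 0.1492, 0.2870, 0.2048], E[r] = 2.3073, γ^t·E[r] = 0.387792, running G = 5.645673
t=6: π = [0.1277, 0.2313, 0.1492, 0.2870, 0.2048], E[r] = 2.3072, γ^t·E[r] = 0.271445, running G = 5.917119
t=7: π = [0.1277, 0.2313, 0.1492, 0.2870, 0.2048], E[r] = 2.3072, γ^t·E[r] = 0.190009, running G = 6.107128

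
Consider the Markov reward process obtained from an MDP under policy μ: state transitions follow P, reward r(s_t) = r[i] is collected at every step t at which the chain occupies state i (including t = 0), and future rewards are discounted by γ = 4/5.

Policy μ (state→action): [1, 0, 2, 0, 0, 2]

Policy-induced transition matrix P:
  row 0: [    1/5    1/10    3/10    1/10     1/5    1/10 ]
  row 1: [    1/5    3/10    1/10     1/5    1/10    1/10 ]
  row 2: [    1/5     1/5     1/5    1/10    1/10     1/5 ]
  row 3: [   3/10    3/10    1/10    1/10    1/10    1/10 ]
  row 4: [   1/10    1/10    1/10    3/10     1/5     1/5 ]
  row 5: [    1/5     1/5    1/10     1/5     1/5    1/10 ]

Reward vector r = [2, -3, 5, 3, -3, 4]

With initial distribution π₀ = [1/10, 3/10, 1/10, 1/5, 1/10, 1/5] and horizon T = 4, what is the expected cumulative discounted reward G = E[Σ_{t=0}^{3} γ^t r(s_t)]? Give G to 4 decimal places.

t=0: π = [0.1000, 0.3000, 0.1000, 0.2000, 0.1000, 0.2000], E[r] = 0.9000, γ^t·E[r] = 0.900000, running G = 0.900000
t=1: π = [0.2100, 0.2300, 0.1300, 0.1700, 0.1400, 0.1200], E[r] = 0.9500, γ^t·E[r] = 0.760000, running G = 1.660000
t=2: π = [0.2030, 0.2050, 0.1550, 0.1630, 0.1470, 0.1270], E[r] = 1.1220, γ^t·E[r] = 0.718080, running G = 2.378080
t=3: π = [0.2016, 0.2018, 0.1561, 0.1626, 0.1477, 0.1302], E[r] = 1.1438, γ^t·E[r] = 0.585626, running G = 2.963706

G = 2.9637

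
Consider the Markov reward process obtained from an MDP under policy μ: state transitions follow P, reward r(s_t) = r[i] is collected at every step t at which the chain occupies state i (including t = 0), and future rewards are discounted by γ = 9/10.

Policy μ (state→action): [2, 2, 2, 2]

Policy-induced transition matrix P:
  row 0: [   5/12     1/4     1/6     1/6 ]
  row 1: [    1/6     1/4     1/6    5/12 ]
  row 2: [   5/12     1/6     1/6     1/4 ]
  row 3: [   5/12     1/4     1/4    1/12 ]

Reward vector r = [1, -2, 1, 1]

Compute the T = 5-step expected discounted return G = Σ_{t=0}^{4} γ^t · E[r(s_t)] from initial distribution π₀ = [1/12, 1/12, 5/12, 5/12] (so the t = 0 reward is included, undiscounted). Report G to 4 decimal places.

G = 1.7219

t=0: π = [0.0833, 0.0833, 0.4167, 0.4167], E[r] = 0.7500, γ^t·E[r] = 0.750000, running G = 0.750000
t=1: π = [0.3958, 0.2153, 0.2014, 0.1875], E[r] = 0.3542, γ^t·E[r] = 0.318750, running G = 1.068750
t=2: π = [0.3628, 0.2332, 0.1823, 0.2216], E[r] = 0.3003, γ^t·E[r] = 0.243281, running G = 1.312031
t=3: π = [0.3584, 0.2348, 0.1851, 0.2217], E[r] = 0.2956, γ^t·E[r] = 0.215473, running G = 1.527504
t=4: π = [0.3580, 0.2346, 0.1851, 0.2223], E[r] = 0.2963, γ^t·E[r] = 0.194392, running G = 1.721896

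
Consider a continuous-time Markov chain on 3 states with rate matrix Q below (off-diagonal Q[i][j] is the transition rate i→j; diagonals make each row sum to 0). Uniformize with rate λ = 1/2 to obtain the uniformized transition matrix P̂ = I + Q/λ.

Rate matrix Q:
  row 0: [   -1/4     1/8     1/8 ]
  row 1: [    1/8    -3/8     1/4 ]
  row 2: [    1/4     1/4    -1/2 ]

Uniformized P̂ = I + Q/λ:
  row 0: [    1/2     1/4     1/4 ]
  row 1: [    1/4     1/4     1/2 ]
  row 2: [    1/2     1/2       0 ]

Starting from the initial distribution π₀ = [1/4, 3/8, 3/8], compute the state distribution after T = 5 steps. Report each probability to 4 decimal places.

t=0: π = [0.2500, 0.3750, 0.3750]
t=1: π = [0.4063, 0.3438, 0.2500]
t=2: π = [0.4141, 0.3125, 0.2734]
t=3: π = [0.4219, 0.3184, 0.2598]
t=4: π = [0.4204, 0.3149, 0.2646]
t=5: π = [0.4213, 0.3162, 0.2626]

π = [0.4213, 0.3162, 0.2626]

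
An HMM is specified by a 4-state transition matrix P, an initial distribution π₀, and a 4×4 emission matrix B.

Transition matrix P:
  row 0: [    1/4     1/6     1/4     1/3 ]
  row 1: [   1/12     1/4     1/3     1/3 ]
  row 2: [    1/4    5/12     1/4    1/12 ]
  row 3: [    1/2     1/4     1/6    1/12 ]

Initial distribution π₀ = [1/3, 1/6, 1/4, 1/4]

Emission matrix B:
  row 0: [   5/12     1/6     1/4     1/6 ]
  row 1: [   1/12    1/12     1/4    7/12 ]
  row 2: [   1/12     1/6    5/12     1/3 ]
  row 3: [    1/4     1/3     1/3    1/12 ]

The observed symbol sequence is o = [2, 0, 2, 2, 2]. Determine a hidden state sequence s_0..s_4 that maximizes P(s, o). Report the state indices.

path = [3, 0, 3, 0, 3]

t=0: δ = [8.333e-02, 4.167e-02, 1.042e-01, 8.333e-02]  (obs o_0=2)
t=1: δ = [1.736e-02, 3.617e-03, 2.170e-03, 6.944e-03]  ψ = [3, 2, 2, 0]  (obs o_1=0)
t=2: δ = [1.085e-03, 7.234e-04, 1.808e-03, 1.929e-03]  ψ = [0, 0, 0, 0]  (obs o_2=2)
t=3: δ = [2.411e-04, 1.884e-04, 1.884e-04, 1.206e-04]  ψ = [3, 2, 2, 0]  (obs o_3=2)
t=4: δ = [1.507e-05, 1.962e-05, 2.616e-05, 2.679e-05]  ψ = [0, 2, 1, 0]  (obs o_4=2)
backtrack: best end state = 3; path = [3, 0, 3, 0, 3]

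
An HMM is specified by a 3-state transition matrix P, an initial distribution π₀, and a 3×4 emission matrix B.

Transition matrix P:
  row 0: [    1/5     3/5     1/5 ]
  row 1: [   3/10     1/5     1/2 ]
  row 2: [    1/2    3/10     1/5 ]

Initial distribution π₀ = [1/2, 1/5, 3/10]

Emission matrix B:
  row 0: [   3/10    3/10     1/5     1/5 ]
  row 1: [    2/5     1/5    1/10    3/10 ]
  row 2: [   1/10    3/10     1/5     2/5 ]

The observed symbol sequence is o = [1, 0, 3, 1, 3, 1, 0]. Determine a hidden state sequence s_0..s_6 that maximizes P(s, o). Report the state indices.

t=0: δ = [1.500e-01, 4.000e-02, 9.000e-02]  (obs o_0=1)
t=1: δ = [1.350e-02, 3.600e-02, 3.000e-03]  ψ = [2, 0, 0]  (obs o_1=0)
t=2: δ = [2.160e-03, 2.430e-03, 7.200e-03]  ψ = [1, 0, 1]  (obs o_2=3)
t=3: δ = [1.080e-03, 4.320e-04, 4.320e-04]  ψ = [2, 2, 2]  (obs o_3=1)
t=4: δ = [4.320e-05, 1.944e-04, 8.640e-05]  ψ = [0, 0, 0]  (obs o_4=3)
t=5: δ = [1.750e-05, 7.776e-06, 2.916e-05]  ψ = [1, 1, 1]  (obs o_5=1)
t=6: δ = [4.374e-06, 4.199e-06, 5.832e-07]  ψ = [2, 0, 2]  (obs o_6=0)
backtrack: best end state = 0; path = [0, 1, 2, 0, 1, 2, 0]

path = [0, 1, 2, 0, 1, 2, 0]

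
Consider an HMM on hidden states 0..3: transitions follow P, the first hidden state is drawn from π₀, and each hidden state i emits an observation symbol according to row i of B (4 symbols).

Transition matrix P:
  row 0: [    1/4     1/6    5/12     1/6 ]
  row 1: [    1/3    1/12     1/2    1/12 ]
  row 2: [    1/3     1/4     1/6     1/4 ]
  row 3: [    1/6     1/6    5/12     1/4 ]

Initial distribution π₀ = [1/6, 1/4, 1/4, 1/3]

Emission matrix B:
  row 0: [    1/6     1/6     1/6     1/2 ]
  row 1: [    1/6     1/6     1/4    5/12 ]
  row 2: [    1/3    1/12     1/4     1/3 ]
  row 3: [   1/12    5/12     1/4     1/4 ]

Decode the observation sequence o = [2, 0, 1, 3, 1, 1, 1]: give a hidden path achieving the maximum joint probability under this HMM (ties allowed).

path = [3, 2, 3, 2, 3, 3, 3]

t=0: δ = [2.778e-02, 6.250e-02, 6.250e-02, 8.333e-02]  (obs o_0=2)
t=1: δ = [3.472e-03, 2.604e-03, 1.157e-02, 1.736e-03]  ψ = [1, 2, 3, 3]  (obs o_1=0)
t=2: δ = [6.430e-04, 4.823e-04, 1.608e-04, 1.206e-03]  ψ = [2, 2, 2, 2]  (obs o_2=1)
t=3: δ = [1.005e-04, 8.372e-05, 1.674e-04, 7.535e-05]  ψ = [3, 3, 3, 3]  (obs o_3=3)
t=4: δ = [9.303e-06, 6.977e-06, 3.489e-06, 1.744e-05]  ψ = [2, 2, 0, 2]  (obs o_4=1)
t=5: δ = [4.845e-07, 4.845e-07, 6.056e-07, 1.817e-06]  ψ = [3, 3, 3, 3]  (obs o_5=1)
t=6: δ = [5.047e-08, 5.047e-08, 6.309e-08, 1.893e-07]  ψ = [3, 3, 3, 3]  (obs o_6=1)
backtrack: best end state = 3; path = [3, 2, 3, 2, 3, 3, 3]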